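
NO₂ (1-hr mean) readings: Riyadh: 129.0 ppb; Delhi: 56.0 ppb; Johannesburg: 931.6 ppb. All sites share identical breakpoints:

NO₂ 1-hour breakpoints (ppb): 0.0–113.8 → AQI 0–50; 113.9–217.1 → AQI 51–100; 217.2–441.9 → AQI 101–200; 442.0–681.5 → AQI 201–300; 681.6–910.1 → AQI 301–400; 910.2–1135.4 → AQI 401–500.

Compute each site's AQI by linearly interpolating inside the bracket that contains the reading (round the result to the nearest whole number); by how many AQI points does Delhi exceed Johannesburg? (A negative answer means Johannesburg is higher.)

Riyadh 129.0: bracket 113.9–217.1 → index 51–100; slope 49/103.2, offset 15.1.
AQI = 51 + 49/103.2·15.1 ≈ 58.17 ⇒ 58.
Delhi 56.0: bracket 0.0–113.8 → index 0–50; slope 50/113.8, offset 56.0.
AQI = 0 + 50/113.8·56.0 ≈ 24.60 ⇒ 25.
Johannesburg: row 910.2–1135.4 (AQI 401–500). (500−401)·(931.6−910.2)/(1135.4−910.2) + 401 = 99·21.4/225.2 + 401 ≈ 410.41 → 410.
AQIs: Riyadh=58, Delhi=25, Johannesburg=410. Delhi (25) − Johannesburg (410) = -385.

-385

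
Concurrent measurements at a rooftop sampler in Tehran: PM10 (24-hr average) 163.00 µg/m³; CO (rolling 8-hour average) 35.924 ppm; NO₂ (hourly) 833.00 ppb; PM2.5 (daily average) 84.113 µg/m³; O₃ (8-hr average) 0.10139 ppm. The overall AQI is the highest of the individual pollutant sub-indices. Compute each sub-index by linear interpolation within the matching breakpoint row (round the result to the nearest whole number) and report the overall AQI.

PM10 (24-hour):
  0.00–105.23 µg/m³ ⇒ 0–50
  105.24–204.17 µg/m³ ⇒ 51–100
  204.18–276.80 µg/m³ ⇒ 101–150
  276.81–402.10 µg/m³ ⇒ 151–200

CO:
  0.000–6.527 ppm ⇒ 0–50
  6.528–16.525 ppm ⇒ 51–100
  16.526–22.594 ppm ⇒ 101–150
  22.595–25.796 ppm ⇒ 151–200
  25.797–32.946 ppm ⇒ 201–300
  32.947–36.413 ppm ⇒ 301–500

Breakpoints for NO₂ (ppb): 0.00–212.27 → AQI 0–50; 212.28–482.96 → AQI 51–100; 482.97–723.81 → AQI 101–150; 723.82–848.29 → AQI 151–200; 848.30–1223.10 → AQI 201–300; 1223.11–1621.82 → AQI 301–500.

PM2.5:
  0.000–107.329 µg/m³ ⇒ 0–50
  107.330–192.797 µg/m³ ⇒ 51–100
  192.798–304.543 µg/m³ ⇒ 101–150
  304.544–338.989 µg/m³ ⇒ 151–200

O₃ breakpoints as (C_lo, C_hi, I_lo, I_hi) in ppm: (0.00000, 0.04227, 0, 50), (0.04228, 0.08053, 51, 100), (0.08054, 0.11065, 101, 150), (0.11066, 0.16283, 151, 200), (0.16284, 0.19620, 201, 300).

PM10: row 105.24–204.17 (AQI 51–100). (100−51)·(163.00−105.24)/(204.17−105.24) + 51 = 49·57.76/98.93 + 51 ≈ 79.61 → 80.
CO 35.924: bracket 32.947–36.413 → index 301–500; slope 199/3.466, offset 2.977.
AQI = 301 + 199/3.466·2.977 ≈ 471.92 ⇒ 472.
NO₂ 833.00: bracket 723.82–848.29 → index 151–200; slope 49/124.47, offset 109.18.
AQI = 151 + 49/124.47·109.18 ≈ 193.98 ⇒ 194.
PM2.5: row 0.000–107.329 (AQI 0–50). (50−0)·(84.113−0.000)/(107.329−0.000) + 0 = 50·84.113/107.329 + 0 ≈ 39.18 → 39.
O₃ 0.10139: bracket 0.08054–0.11065 → index 101–150; slope 49/0.03011, offset 0.02085.
AQI = 101 + 49/0.03011·0.02085 ≈ 134.93 ⇒ 135.
Sub-indices: PM10→80, CO→472, NO₂→194, PM2.5→39, O₃→135. Overall AQI = max = 472; dominant pollutant is CO.

472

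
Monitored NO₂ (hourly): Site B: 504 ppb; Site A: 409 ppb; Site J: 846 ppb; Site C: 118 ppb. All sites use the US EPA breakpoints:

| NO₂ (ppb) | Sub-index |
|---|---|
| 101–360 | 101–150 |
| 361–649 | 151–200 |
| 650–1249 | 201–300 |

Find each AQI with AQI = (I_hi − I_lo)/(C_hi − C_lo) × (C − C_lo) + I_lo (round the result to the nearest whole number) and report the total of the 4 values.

Site B: 504 ∈ [361, 649] ↔ index [151, 200].
151 + (504−361)·(200−151)/(649−361) = 151 + 143·49/288 ≈ 175.33, so AQI = 175.
Site A: row 361–649 (AQI 151–200). (200−151)·(409−361)/(649−361) + 151 = 49·48/288 + 151 ≈ 159.17 → 159.
Site J 846: bracket 650–1249 → index 201–300; slope 99/599, offset 196.
AQI = 201 + 99/599·196 ≈ 233.39 ⇒ 233.
Site C: 118 lies in 101–360, so I_lo=101, I_hi=150, C_lo=101, C_hi=360.
(150−101)/(360−101) × (118−101) + 101 = 49/259 × 17 + 101 ≈ 104.22 → 104.
AQIs: Site B=175, Site A=159, Site J=233, Site C=104. Sum = 175 + 159 + 233 + 104 = 671.

671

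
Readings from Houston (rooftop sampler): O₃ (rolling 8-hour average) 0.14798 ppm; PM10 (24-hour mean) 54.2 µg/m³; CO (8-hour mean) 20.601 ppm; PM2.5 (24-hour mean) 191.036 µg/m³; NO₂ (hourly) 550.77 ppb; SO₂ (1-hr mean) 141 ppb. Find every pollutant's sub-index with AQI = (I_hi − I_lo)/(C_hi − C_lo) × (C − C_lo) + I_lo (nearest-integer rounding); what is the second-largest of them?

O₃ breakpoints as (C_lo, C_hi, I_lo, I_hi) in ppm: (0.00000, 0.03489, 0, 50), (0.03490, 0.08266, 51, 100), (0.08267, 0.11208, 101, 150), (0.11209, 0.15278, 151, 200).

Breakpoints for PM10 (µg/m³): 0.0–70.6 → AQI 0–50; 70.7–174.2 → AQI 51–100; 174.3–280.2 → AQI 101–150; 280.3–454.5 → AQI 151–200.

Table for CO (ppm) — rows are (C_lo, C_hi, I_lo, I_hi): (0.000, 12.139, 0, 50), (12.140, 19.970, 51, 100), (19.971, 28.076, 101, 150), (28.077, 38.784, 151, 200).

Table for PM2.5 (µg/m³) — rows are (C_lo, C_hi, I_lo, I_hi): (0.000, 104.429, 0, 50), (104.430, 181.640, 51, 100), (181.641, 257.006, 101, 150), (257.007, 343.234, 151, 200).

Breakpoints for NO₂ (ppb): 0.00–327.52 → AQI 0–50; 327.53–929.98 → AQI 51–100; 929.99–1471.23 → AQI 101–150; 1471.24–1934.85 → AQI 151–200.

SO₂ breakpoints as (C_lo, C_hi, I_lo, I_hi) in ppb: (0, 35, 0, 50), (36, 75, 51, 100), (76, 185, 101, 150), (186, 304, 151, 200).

130

O₃: 0.14798 lies in 0.11209–0.15278, so I_lo=151, I_hi=200, C_lo=0.11209, C_hi=0.15278.
(200−151)/(0.15278−0.11209) × (0.14798−0.11209) + 151 = 49/0.04069 × 0.03589 + 151 ≈ 194.22 → 194.
PM10 54.2: bracket 0.0–70.6 → index 0–50; slope 50/70.6, offset 54.2.
AQI = 0 + 50/70.6·54.2 ≈ 38.39 ⇒ 38.
CO: 20.601 ∈ [19.971, 28.076] ↔ index [101, 150].
101 + (20.601−19.971)·(150−101)/(28.076−19.971) = 101 + 0.630·49/8.105 ≈ 104.81, so AQI = 105.
PM2.5: 191.036 lies in 181.641–257.006, so I_lo=101, I_hi=150, C_lo=181.641, C_hi=257.006.
(150−101)/(257.006−181.641) × (191.036−181.641) + 101 = 49/75.365 × 9.395 + 101 ≈ 107.11 → 107.
NO₂ 550.77: bracket 327.53–929.98 → index 51–100; slope 49/602.45, offset 223.24.
AQI = 51 + 49/602.45·223.24 ≈ 69.16 ⇒ 69.
SO₂: 141 ∈ [76, 185] ↔ index [101, 150].
101 + (141−76)·(150−101)/(185−76) = 101 + 65·49/109 ≈ 130.22, so AQI = 130.
Sub-indices: O₃→194, PM10→38, CO→105, PM2.5→107, NO₂→69, SO₂→130. Ranked high→low: 194, 130, 107, 105, 69, 38. Second-highest sub-index = 130.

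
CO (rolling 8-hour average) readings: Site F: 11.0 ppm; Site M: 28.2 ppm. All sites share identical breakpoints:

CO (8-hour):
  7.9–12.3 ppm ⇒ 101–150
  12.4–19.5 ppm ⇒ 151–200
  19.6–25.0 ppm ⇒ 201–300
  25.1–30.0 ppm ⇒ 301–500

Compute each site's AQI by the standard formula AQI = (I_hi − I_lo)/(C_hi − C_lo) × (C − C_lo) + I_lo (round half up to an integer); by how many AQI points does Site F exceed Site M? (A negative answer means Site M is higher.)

Site F: 11.0 lies in 7.9–12.3, so I_lo=101, I_hi=150, C_lo=7.9, C_hi=12.3.
(150−101)/(12.3−7.9) × (11.0−7.9) + 101 = 49/4.4 × 3.1 + 101 ≈ 135.52 → 136.
Site M: row 25.1–30.0 (AQI 301–500). (500−301)·(28.2−25.1)/(30.0−25.1) + 301 = 199·3.1/4.9 + 301 ≈ 426.90 → 427.
AQIs: Site F=136, Site M=427. Site F (136) − Site M (427) = -291.

-291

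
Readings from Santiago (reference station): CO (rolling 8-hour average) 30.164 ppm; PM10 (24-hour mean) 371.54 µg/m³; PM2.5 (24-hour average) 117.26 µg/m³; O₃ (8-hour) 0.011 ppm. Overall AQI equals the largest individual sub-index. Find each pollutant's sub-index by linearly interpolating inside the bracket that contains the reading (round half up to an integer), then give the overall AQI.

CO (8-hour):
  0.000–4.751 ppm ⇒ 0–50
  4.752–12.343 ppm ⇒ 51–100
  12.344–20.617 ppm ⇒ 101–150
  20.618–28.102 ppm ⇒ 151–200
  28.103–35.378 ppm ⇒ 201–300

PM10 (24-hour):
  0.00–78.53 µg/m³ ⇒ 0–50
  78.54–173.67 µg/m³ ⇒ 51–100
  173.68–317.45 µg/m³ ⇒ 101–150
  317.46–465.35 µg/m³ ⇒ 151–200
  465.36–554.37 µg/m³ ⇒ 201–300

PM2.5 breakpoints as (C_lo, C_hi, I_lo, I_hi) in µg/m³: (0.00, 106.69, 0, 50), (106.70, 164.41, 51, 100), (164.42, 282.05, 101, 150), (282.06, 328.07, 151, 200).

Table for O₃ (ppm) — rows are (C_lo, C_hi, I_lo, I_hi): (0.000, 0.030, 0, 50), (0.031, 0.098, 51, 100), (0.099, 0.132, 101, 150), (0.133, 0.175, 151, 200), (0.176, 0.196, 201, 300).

229

CO 30.164: bracket 28.103–35.378 → index 201–300; slope 99/7.275, offset 2.061.
AQI = 201 + 99/7.275·2.061 ≈ 229.05 ⇒ 229.
PM10: row 317.46–465.35 (AQI 151–200). (200−151)·(371.54−317.46)/(465.35−317.46) + 151 = 49·54.08/147.89 + 151 ≈ 168.92 → 169.
PM2.5: 117.26 ∈ [106.70, 164.41] ↔ index [51, 100].
51 + (117.26−106.70)·(100−51)/(164.41−106.70) = 51 + 10.56·49/57.71 ≈ 59.97, so AQI = 60.
O₃: 0.011 lies in 0.000–0.030, so I_lo=0, I_hi=50, C_lo=0.000, C_hi=0.030.
(50−0)/(0.030−0.000) × (0.011−0.000) + 0 = 50/0.030 × 0.011 + 0 ≈ 18.33 → 18.
Sub-indices: CO→229, PM10→169, PM2.5→60, O₃→18. Overall AQI = max = 229; dominant pollutant is CO.
AQI 229: Very Unhealthy.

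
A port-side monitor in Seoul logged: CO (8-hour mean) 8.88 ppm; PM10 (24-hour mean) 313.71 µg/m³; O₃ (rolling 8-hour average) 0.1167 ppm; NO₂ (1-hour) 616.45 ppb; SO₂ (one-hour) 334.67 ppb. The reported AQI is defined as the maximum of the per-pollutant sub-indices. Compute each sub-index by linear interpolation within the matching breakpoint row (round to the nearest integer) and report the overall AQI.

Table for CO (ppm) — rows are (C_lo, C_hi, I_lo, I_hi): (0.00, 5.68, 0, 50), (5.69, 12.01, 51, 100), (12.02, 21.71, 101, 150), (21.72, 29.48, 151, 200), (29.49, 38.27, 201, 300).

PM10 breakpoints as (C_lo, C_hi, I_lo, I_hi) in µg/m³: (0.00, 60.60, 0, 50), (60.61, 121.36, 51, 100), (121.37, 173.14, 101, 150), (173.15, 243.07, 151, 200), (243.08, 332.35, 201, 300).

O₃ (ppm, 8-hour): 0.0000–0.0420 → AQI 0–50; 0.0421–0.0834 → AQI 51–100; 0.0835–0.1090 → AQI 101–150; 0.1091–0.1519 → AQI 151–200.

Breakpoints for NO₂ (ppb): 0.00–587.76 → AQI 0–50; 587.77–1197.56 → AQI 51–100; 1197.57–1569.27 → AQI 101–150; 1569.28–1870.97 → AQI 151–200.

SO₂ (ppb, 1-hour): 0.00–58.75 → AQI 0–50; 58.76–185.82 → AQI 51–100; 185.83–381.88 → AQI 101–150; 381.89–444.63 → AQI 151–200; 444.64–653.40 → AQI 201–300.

CO 8.88: bracket 5.69–12.01 → index 51–100; slope 49/6.32, offset 3.19.
AQI = 51 + 49/6.32·3.19 ≈ 75.73 ⇒ 76.
PM10: row 243.08–332.35 (AQI 201–300). (300−201)·(313.71−243.08)/(332.35−243.08) + 201 = 99·70.63/89.27 + 201 ≈ 279.33 → 279.
O₃: 0.1167 lies in 0.1091–0.1519, so I_lo=151, I_hi=200, C_lo=0.1091, C_hi=0.1519.
(200−151)/(0.1519−0.1091) × (0.1167−0.1091) + 151 = 49/0.0428 × 0.0076 + 151 ≈ 159.70 → 160.
NO₂: row 587.77–1197.56 (AQI 51–100). (100−51)·(616.45−587.77)/(1197.56−587.77) + 51 = 49·28.68/609.79 + 51 ≈ 53.30 → 53.
SO₂: row 185.83–381.88 (AQI 101–150). (150−101)·(334.67−185.83)/(381.88−185.83) + 101 = 49·148.84/196.05 + 101 ≈ 138.20 → 138.
Sub-indices: CO→76, PM10→279, O₃→160, NO₂→53, SO₂→138. Overall AQI = max = 279; dominant pollutant is PM10.
AQI 279: Very Unhealthy.

279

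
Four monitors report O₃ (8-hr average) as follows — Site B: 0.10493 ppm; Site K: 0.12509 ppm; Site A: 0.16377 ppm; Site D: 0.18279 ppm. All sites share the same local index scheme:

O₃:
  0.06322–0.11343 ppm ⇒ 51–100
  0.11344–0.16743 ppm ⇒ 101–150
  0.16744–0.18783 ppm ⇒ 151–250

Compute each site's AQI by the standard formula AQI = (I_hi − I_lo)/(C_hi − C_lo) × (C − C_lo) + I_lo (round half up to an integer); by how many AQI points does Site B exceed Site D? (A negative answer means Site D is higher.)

-134

Site B: 0.10493 ∈ [0.06322, 0.11343] ↔ index [51, 100].
51 + (0.10493−0.06322)·(100−51)/(0.11343−0.06322) = 51 + 0.04171·49/0.05021 ≈ 91.70, so AQI = 92.
Site K: row 0.11344–0.16743 (AQI 101–150). (150−101)·(0.12509−0.11344)/(0.16743−0.11344) + 101 = 49·0.01165/0.05399 + 101 ≈ 111.57 → 112.
Site A 0.16377: bracket 0.11344–0.16743 → index 101–150; slope 49/0.05399, offset 0.05033.
AQI = 101 + 49/0.05399·0.05033 ≈ 146.68 ⇒ 147.
Site D: 0.18279 lies in 0.16744–0.18783, so I_lo=151, I_hi=250, C_lo=0.16744, C_hi=0.18783.
(250−151)/(0.18783−0.16744) × (0.18279−0.16744) + 151 = 99/0.02039 × 0.01535 + 151 ≈ 225.53 → 226.
AQIs: Site B=92, Site K=112, Site A=147, Site D=226. Site B (92) − Site D (226) = -134.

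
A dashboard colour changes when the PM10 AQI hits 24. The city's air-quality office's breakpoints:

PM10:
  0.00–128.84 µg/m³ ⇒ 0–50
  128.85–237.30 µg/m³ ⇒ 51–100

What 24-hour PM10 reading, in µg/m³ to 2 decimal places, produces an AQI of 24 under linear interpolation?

61.84

AQI 24 lies in the 0–50 band, which corresponds to 0.00–128.84 µg/m³.
C = 0.00 + (24−0)×(128.84−0.00)/(50−0) = 0.00 + 24×128.84/50 ≈ 61.8432 µg/m³ → 61.84 µg/m³ to 2 dp.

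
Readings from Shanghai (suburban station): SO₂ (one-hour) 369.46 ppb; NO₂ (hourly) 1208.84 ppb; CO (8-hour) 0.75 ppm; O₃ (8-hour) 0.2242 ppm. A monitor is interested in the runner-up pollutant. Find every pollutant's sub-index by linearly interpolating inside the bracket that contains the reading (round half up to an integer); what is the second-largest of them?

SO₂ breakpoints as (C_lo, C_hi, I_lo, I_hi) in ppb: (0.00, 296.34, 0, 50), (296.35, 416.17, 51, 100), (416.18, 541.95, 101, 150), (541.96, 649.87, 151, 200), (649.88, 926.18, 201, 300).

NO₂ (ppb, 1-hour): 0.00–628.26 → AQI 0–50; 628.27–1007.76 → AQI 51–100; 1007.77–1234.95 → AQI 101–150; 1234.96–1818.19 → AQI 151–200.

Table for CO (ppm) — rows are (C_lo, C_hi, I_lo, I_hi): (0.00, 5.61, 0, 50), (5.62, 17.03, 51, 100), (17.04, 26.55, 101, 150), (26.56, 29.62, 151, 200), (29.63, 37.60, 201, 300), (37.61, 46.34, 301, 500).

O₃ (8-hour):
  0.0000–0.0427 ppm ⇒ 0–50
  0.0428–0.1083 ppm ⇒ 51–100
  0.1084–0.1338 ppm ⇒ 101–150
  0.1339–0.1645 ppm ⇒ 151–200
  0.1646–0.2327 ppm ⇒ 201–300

144

SO₂: 369.46 ∈ [296.35, 416.17] ↔ index [51, 100].
51 + (369.46−296.35)·(100−51)/(416.17−296.35) = 51 + 73.11·49/119.82 ≈ 80.90, so AQI = 81.
NO₂: 1208.84 lies in 1007.77–1234.95, so I_lo=101, I_hi=150, C_lo=1007.77, C_hi=1234.95.
(150−101)/(1234.95−1007.77) × (1208.84−1007.77) + 101 = 49/227.18 × 201.07 + 101 ≈ 144.37 → 144.
CO: 0.75 lies in 0.00–5.61, so I_lo=0, I_hi=50, C_lo=0.00, C_hi=5.61.
(50−0)/(5.61−0.00) × (0.75−0.00) + 0 = 50/5.61 × 0.75 + 0 ≈ 6.68 → 7.
O₃ 0.2242: bracket 0.1646–0.2327 → index 201–300; slope 99/0.0681, offset 0.0596.
AQI = 201 + 99/0.0681·0.0596 ≈ 287.64 ⇒ 288.
Sub-indices: SO₂→81, NO₂→144, CO→7, O₃→288. Ranked high→low: 288, 144, 81, 7. Second-highest sub-index = 144.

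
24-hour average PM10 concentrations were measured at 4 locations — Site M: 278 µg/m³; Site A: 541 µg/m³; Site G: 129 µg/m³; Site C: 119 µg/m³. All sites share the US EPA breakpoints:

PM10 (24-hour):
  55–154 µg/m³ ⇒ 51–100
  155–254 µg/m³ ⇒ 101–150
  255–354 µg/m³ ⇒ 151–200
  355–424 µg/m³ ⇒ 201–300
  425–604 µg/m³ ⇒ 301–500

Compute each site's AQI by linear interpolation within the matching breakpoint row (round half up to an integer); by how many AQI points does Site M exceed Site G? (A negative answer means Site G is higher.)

74

Site M 278: bracket 255–354 → index 151–200; slope 49/99, offset 23.
AQI = 151 + 49/99·23 ≈ 162.38 ⇒ 162.
Site A: row 425–604 (AQI 301–500). (500−301)·(541−425)/(604−425) + 301 = 199·116/179 + 301 ≈ 429.96 → 430.
Site G: row 55–154 (AQI 51–100). (100−51)·(129−55)/(154−55) + 51 = 49·74/99 + 51 ≈ 87.63 → 88.
Site C: row 55–154 (AQI 51–100). (100−51)·(119−55)/(154−55) + 51 = 49·64/99 + 51 ≈ 82.68 → 83.
AQIs: Site M=162, Site A=430, Site G=88, Site C=83. Site M (162) − Site G (88) = 74.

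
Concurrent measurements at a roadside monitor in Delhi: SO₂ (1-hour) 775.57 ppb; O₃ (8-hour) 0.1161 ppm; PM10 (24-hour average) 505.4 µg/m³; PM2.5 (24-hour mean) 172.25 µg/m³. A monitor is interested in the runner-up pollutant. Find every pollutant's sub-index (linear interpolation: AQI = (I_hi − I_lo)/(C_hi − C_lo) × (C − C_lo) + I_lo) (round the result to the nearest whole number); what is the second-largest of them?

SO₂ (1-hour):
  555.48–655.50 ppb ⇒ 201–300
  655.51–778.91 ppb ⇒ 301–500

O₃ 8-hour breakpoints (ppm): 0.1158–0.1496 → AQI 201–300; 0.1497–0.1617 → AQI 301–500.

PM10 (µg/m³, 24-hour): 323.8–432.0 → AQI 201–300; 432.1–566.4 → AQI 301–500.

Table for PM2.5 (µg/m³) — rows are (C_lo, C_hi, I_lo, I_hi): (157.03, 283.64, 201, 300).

SO₂ 775.57: bracket 655.51–778.91 → index 301–500; slope 199/123.40, offset 120.06.
AQI = 301 + 199/123.40·120.06 ≈ 494.61 ⇒ 495.
O₃: row 0.1158–0.1496 (AQI 201–300). (300−201)·(0.1161−0.1158)/(0.1496−0.1158) + 201 = 99·0.0003/0.0338 + 201 ≈ 201.88 → 202.
PM10: 505.4 lies in 432.1–566.4, so I_lo=301, I_hi=500, C_lo=432.1, C_hi=566.4.
(500−301)/(566.4−432.1) × (505.4−432.1) + 301 = 199/134.3 × 73.3 + 301 ≈ 409.61 → 410.
PM2.5 172.25: bracket 157.03–283.64 → index 201–300; slope 99/126.61, offset 15.22.
AQI = 201 + 99/126.61·15.22 ≈ 212.90 ⇒ 213.
Sub-indices: SO₂→495, O₃→202, PM10→410, PM2.5→213. Ranked high→low: 495, 410, 213, 202. Second-highest sub-index = 410.

410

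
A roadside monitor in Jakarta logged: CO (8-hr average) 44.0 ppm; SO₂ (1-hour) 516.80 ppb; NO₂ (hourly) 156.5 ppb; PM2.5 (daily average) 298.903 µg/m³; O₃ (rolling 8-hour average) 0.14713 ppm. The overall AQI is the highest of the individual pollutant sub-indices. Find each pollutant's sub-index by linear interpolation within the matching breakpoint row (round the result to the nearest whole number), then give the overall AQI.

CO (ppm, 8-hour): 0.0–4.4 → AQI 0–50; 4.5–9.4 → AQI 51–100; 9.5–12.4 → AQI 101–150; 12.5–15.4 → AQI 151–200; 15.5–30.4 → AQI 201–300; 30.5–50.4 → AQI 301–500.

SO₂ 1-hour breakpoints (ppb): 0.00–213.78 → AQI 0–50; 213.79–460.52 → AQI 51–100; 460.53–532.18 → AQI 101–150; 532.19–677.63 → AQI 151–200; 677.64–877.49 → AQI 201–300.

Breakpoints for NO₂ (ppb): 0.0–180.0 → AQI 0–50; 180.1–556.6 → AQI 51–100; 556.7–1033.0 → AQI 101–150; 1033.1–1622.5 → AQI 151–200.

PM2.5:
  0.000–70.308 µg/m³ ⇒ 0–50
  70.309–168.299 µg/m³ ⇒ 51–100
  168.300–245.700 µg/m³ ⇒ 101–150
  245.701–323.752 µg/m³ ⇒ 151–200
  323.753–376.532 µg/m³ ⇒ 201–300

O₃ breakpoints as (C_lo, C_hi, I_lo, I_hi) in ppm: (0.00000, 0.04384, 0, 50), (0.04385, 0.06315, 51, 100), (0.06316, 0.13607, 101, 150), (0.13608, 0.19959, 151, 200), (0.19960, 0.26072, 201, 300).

436

CO 44.0: bracket 30.5–50.4 → index 301–500; slope 199/19.9, offset 13.5.
AQI = 301 + 199/19.9·13.5 ≈ 436.00 ⇒ 436.
SO₂: 516.80 ∈ [460.53, 532.18] ↔ index [101, 150].
101 + (516.80−460.53)·(150−101)/(532.18−460.53) = 101 + 56.27·49/71.65 ≈ 139.48, so AQI = 139.
NO₂ 156.5: bracket 0.0–180.0 → index 0–50; slope 50/180.0, offset 156.5.
AQI = 0 + 50/180.0·156.5 ≈ 43.47 ⇒ 43.
PM2.5: 298.903 ∈ [245.701, 323.752] ↔ index [151, 200].
151 + (298.903−245.701)·(200−151)/(323.752−245.701) = 151 + 53.202·49/78.051 ≈ 184.40, so AQI = 184.
O₃: 0.14713 lies in 0.13608–0.19959, so I_lo=151, I_hi=200, C_lo=0.13608, C_hi=0.19959.
(200−151)/(0.19959−0.13608) × (0.14713−0.13608) + 151 = 49/0.06351 × 0.01105 + 151 ≈ 159.53 → 160.
Sub-indices: CO→436, SO₂→139, NO₂→43, PM2.5→184, O₃→160. Overall AQI = max = 436; dominant pollutant is CO.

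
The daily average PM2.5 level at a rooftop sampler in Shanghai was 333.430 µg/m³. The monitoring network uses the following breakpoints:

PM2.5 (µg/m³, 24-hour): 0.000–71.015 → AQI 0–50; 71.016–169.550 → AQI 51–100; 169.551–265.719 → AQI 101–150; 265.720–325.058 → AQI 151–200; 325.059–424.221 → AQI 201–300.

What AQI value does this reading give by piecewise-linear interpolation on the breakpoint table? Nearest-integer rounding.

PM2.5: 333.430 ∈ [325.059, 424.221] ↔ index [201, 300].
201 + (333.430−325.059)·(300−201)/(424.221−325.059) = 201 + 8.371·99/99.162 ≈ 209.36, so AQI = 209.

209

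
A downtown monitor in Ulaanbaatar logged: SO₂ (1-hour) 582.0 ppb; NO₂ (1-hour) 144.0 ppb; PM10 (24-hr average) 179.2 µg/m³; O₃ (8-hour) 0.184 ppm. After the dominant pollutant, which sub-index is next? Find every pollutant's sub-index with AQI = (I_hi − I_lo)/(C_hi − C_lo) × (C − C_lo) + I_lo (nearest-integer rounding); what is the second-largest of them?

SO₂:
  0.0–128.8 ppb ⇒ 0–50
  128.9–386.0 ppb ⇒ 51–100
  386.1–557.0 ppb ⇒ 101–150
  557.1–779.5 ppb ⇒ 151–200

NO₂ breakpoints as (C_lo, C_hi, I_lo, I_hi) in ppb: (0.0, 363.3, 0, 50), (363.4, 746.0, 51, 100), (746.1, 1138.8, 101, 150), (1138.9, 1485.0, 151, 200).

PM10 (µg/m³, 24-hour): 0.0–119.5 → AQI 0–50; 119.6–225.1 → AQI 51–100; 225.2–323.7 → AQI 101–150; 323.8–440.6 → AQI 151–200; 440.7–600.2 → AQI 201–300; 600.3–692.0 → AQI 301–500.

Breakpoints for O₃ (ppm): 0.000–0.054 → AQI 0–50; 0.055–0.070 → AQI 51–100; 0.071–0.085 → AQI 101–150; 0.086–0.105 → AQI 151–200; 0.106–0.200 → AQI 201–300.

156

SO₂: row 557.1–779.5 (AQI 151–200). (200−151)·(582.0−557.1)/(779.5−557.1) + 151 = 49·24.9/222.4 + 151 ≈ 156.49 → 156.
NO₂: row 0.0–363.3 (AQI 0–50). (50−0)·(144.0−0.0)/(363.3−0.0) + 0 = 50·144.0/363.3 + 0 ≈ 19.82 → 20.
PM10: 179.2 lies in 119.6–225.1, so I_lo=51, I_hi=100, C_lo=119.6, C_hi=225.1.
(100−51)/(225.1−119.6) × (179.2−119.6) + 51 = 49/105.5 × 59.6 + 51 ≈ 78.68 → 79.
O₃ 0.184: bracket 0.106–0.200 → index 201–300; slope 99/0.094, offset 0.078.
AQI = 201 + 99/0.094·0.078 ≈ 283.15 ⇒ 283.
Sub-indices: SO₂→156, NO₂→20, PM10→79, O₃→283. Ranked high→low: 283, 156, 79, 20. Second-highest sub-index = 156.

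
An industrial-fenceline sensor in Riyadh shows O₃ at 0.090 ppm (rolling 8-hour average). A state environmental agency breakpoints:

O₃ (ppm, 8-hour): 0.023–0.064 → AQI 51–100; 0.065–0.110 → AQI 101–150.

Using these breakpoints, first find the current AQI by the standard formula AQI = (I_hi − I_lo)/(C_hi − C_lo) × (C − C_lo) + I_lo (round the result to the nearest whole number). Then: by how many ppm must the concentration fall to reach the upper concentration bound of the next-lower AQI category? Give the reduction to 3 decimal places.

0.026

O₃: row 0.065–0.110 (AQI 101–150). (150−101)·(0.090−0.065)/(0.110−0.065) + 101 = 49·0.025/0.045 + 101 ≈ 128.22 → 128.
Current AQI 128 is in the Unhealthy for Sensitive Groups range (101–150). The next-lower category tops out at AQI 100, whose upper concentration bound is 0.064 ppm.
Reduction needed = 0.090 − 0.064 = 0.026 ppm.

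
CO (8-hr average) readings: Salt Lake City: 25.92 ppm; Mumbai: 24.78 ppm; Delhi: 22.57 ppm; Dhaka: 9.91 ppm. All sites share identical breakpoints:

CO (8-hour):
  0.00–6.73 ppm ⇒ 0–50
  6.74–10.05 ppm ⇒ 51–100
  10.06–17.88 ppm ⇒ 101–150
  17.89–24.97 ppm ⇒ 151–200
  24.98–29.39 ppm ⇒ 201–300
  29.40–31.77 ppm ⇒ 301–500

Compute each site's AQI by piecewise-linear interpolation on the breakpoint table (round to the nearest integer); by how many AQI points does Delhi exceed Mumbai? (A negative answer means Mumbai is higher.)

-16

Salt Lake City: 25.92 lies in 24.98–29.39, so I_lo=201, I_hi=300, C_lo=24.98, C_hi=29.39.
(300−201)/(29.39−24.98) × (25.92−24.98) + 201 = 99/4.41 × 0.94 + 201 ≈ 222.10 → 222.
Mumbai: 24.78 lies in 17.89–24.97, so I_lo=151, I_hi=200, C_lo=17.89, C_hi=24.97.
(200−151)/(24.97−17.89) × (24.78−17.89) + 151 = 49/7.08 × 6.89 + 151 ≈ 198.69 → 199.
Delhi: 22.57 ∈ [17.89, 24.97] ↔ index [151, 200].
151 + (22.57−17.89)·(200−151)/(24.97−17.89) = 151 + 4.68·49/7.08 ≈ 183.39, so AQI = 183.
Dhaka: 9.91 lies in 6.74–10.05, so I_lo=51, I_hi=100, C_lo=6.74, C_hi=10.05.
(100−51)/(10.05−6.74) × (9.91−6.74) + 51 = 49/3.31 × 3.17 + 51 ≈ 97.93 → 98.
AQIs: Salt Lake City=222, Mumbai=199, Delhi=183, Dhaka=98. Delhi (183) − Mumbai (199) = -16.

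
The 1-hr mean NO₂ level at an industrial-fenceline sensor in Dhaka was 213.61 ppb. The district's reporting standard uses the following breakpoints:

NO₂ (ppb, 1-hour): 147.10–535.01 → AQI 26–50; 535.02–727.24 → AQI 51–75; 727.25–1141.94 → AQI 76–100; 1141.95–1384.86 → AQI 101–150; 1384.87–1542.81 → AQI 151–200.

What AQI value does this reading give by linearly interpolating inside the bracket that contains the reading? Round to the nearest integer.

NO₂: 213.61 lies in 147.10–535.01, so I_lo=26, I_hi=50, C_lo=147.10, C_hi=535.01.
(50−26)/(535.01−147.10) × (213.61−147.10) + 26 = 24/387.91 × 66.51 + 26 ≈ 30.11 → 30.

30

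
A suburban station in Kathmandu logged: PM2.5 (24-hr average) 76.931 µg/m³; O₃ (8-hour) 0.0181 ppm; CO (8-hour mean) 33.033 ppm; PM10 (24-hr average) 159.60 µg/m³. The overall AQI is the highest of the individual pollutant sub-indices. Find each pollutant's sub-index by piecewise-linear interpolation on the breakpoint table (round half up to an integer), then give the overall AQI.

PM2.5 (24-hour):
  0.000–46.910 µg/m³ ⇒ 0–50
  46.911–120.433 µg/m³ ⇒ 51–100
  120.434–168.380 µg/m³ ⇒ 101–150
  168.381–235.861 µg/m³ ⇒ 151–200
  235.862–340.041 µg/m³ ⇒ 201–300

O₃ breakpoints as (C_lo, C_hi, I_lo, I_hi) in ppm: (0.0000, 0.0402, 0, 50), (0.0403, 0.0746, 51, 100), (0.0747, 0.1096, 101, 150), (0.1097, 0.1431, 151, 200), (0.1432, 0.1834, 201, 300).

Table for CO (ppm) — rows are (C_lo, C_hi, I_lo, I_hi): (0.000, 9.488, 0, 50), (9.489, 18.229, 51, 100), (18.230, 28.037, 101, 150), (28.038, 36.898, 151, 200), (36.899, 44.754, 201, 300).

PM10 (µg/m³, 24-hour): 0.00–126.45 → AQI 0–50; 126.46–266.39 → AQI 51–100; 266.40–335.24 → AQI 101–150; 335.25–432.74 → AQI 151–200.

179

PM2.5 76.931: bracket 46.911–120.433 → index 51–100; slope 49/73.522, offset 30.020.
AQI = 51 + 49/73.522·30.020 ≈ 71.01 ⇒ 71.
O₃: row 0.0000–0.0402 (AQI 0–50). (50−0)·(0.0181−0.0000)/(0.0402−0.0000) + 0 = 50·0.0181/0.0402 + 0 ≈ 22.51 → 23.
CO: 33.033 ∈ [28.038, 36.898] ↔ index [151, 200].
151 + (33.033−28.038)·(200−151)/(36.898−28.038) = 151 + 4.995·49/8.860 ≈ 178.62, so AQI = 179.
PM10: 159.60 lies in 126.46–266.39, so I_lo=51, I_hi=100, C_lo=126.46, C_hi=266.39.
(100−51)/(266.39−126.46) × (159.60−126.46) + 51 = 49/139.93 × 33.14 + 51 ≈ 62.60 → 63.
Sub-indices: PM2.5→71, O₃→23, CO→179, PM10→63. Overall AQI = max = 179; dominant pollutant is CO.
AQI 179: Unhealthy.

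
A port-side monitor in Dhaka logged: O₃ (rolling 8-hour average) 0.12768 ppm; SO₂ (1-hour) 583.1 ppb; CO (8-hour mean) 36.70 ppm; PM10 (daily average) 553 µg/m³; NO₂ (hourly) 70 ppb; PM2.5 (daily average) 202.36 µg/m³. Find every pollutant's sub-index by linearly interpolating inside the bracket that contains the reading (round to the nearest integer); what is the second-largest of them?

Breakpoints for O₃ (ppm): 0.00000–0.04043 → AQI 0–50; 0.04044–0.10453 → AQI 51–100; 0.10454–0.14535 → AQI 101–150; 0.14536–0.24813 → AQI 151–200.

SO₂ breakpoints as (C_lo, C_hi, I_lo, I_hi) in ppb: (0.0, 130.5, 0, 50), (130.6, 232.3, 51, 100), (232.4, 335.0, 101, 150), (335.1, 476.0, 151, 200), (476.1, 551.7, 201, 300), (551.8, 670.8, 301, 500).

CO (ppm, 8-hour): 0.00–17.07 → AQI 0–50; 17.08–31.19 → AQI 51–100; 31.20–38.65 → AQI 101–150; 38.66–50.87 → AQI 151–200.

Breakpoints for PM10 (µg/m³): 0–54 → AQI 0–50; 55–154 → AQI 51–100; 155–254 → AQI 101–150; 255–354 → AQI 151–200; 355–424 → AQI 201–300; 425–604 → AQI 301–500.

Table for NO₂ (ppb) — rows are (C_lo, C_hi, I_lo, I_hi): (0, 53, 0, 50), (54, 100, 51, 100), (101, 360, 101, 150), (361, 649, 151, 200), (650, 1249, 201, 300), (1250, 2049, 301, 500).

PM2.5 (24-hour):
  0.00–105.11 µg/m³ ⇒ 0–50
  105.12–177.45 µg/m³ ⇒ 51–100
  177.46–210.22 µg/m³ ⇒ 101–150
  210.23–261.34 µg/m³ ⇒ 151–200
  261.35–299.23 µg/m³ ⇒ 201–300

O₃: 0.12768 lies in 0.10454–0.14535, so I_lo=101, I_hi=150, C_lo=0.10454, C_hi=0.14535.
(150−101)/(0.14535−0.10454) × (0.12768−0.10454) + 101 = 49/0.04081 × 0.02314 + 101 ≈ 128.78 → 129.
SO₂: 583.1 ∈ [551.8, 670.8] ↔ index [301, 500].
301 + (583.1−551.8)·(500−301)/(670.8−551.8) = 301 + 31.3·199/119.0 ≈ 353.34, so AQI = 353.
CO: row 31.20–38.65 (AQI 101–150). (150−101)·(36.70−31.20)/(38.65−31.20) + 101 = 49·5.50/7.45 + 101 ≈ 137.17 → 137.
PM10: 553 lies in 425–604, so I_lo=301, I_hi=500, C_lo=425, C_hi=604.
(500−301)/(604−425) × (553−425) + 301 = 199/179 × 128 + 301 ≈ 443.30 → 443.
NO₂: 70 ∈ [54, 100] ↔ index [51, 100].
51 + (70−54)·(100−51)/(100−54) = 51 + 16·49/46 ≈ 68.04, so AQI = 68.
PM2.5: 202.36 ∈ [177.46, 210.22] ↔ index [101, 150].
101 + (202.36−177.46)·(150−101)/(210.22−177.46) = 101 + 24.90·49/32.76 ≈ 138.24, so AQI = 138.
Sub-indices: O₃→129, SO₂→353, CO→137, PM10→443, NO₂→68, PM2.5→138. Ranked high→low: 443, 353, 138, 137, 129, 68. Second-highest sub-index = 353.

353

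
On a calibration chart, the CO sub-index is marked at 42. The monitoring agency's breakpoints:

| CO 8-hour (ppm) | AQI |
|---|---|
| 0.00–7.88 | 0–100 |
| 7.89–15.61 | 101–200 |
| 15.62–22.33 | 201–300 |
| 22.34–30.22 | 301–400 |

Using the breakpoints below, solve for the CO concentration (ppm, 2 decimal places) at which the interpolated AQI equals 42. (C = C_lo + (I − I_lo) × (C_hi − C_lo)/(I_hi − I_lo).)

3.31

AQI 42 lies in the 0–100 band, which corresponds to 0.00–7.88 ppm.
C = 0.00 + (42−0)×(7.88−0.00)/(100−0) = 0.00 + 42×7.88/100 ≈ 3.3096 ppm → 3.31 ppm to 2 dp.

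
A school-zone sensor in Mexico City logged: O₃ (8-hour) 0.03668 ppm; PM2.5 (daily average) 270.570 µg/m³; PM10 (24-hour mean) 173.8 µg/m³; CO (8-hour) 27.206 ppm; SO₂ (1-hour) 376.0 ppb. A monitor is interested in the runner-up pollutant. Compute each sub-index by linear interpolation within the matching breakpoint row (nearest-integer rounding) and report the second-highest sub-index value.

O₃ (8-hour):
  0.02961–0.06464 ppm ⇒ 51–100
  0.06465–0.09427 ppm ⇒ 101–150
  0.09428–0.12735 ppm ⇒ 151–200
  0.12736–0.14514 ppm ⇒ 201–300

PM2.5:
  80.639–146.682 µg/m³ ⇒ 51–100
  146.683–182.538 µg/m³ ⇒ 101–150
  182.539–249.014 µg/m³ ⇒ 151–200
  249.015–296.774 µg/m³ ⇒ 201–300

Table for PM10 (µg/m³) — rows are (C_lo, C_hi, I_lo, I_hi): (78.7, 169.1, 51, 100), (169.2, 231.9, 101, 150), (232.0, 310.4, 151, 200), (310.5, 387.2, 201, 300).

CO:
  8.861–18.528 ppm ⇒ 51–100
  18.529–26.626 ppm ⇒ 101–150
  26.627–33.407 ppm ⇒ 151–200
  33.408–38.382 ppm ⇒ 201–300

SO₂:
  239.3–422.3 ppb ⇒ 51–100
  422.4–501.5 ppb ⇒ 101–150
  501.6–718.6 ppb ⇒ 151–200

O₃ 0.03668: bracket 0.02961–0.06464 → index 51–100; slope 49/0.03503, offset 0.00707.
AQI = 51 + 49/0.03503·0.00707 ≈ 60.89 ⇒ 61.
PM2.5: 270.570 lies in 249.015–296.774, so I_lo=201, I_hi=300, C_lo=249.015, C_hi=296.774.
(300−201)/(296.774−249.015) × (270.570−249.015) + 201 = 99/47.759 × 21.555 + 201 ≈ 245.68 → 246.
PM10: row 169.2–231.9 (AQI 101–150). (150−101)·(173.8−169.2)/(231.9−169.2) + 101 = 49·4.6/62.7 + 101 ≈ 104.59 → 105.
CO: row 26.627–33.407 (AQI 151–200). (200−151)·(27.206−26.627)/(33.407−26.627) + 151 = 49·0.579/6.780 + 151 ≈ 155.18 → 155.
SO₂: 376.0 ∈ [239.3, 422.3] ↔ index [51, 100].
51 + (376.0−239.3)·(100−51)/(422.3−239.3) = 51 + 136.7·49/183.0 ≈ 87.60, so AQI = 88.
Sub-indices: O₃→61, PM2.5→246, PM10→105, CO→155, SO₂→88. Ranked high→low: 246, 155, 105, 88, 61. Second-highest sub-index = 155.

155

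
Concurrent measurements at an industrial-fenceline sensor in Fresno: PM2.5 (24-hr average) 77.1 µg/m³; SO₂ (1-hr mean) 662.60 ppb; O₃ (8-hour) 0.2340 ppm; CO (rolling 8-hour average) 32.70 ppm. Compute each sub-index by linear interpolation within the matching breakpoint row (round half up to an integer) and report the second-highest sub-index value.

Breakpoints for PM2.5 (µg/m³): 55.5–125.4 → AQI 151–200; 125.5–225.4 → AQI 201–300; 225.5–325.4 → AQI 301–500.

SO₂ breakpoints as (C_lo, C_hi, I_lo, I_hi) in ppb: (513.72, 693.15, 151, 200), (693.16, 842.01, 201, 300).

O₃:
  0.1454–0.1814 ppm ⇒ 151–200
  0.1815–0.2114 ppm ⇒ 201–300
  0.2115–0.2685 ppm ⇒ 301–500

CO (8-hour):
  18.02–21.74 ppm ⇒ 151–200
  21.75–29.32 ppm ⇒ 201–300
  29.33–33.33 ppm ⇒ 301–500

PM2.5: row 55.5–125.4 (AQI 151–200). (200−151)·(77.1−55.5)/(125.4−55.5) + 151 = 49·21.6/69.9 + 151 ≈ 166.14 → 166.
SO₂: 662.60 ∈ [513.72, 693.15] ↔ index [151, 200].
151 + (662.60−513.72)·(200−151)/(693.15−513.72) = 151 + 148.88·49/179.43 ≈ 191.66, so AQI = 192.
O₃: row 0.2115–0.2685 (AQI 301–500). (500−301)·(0.2340−0.2115)/(0.2685−0.2115) + 301 = 199·0.0225/0.0570 + 301 ≈ 379.55 → 380.
CO: 32.70 lies in 29.33–33.33, so I_lo=301, I_hi=500, C_lo=29.33, C_hi=33.33.
(500−301)/(33.33−29.33) × (32.70−29.33) + 301 = 199/4.00 × 3.37 + 301 ≈ 468.66 → 469.
Sub-indices: PM2.5→166, SO₂→192, O₃→380, CO→469. Ranked high→low: 469, 380, 192, 166. Second-highest sub-index = 380.

380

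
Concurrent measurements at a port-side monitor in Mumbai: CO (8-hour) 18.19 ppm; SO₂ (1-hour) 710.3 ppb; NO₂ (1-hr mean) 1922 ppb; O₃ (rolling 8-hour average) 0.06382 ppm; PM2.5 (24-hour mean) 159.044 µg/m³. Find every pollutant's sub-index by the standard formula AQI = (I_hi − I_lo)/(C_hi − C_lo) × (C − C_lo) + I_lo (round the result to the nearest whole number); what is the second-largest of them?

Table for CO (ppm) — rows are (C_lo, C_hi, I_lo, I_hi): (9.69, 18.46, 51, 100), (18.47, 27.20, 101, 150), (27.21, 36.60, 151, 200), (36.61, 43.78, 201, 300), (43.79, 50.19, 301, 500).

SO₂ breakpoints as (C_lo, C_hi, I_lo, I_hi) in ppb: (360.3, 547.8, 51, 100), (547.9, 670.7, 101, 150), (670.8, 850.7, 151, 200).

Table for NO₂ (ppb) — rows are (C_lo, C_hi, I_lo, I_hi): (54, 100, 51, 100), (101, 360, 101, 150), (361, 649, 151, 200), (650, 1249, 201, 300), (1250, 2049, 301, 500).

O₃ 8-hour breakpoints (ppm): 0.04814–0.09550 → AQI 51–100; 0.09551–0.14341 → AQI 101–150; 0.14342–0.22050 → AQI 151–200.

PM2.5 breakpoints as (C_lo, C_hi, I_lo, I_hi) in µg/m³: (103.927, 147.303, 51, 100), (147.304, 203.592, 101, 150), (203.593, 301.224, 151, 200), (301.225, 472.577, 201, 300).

CO 18.19: bracket 9.69–18.46 → index 51–100; slope 49/8.77, offset 8.50.
AQI = 51 + 49/8.77·8.50 ≈ 98.49 ⇒ 98.
SO₂: 710.3 lies in 670.8–850.7, so I_lo=151, I_hi=200, C_lo=670.8, C_hi=850.7.
(200−151)/(850.7−670.8) × (710.3−670.8) + 151 = 49/179.9 × 39.5 + 151 ≈ 161.76 → 162.
NO₂: 1922 lies in 1250–2049, so I_lo=301, I_hi=500, C_lo=1250, C_hi=2049.
(500−301)/(2049−1250) × (1922−1250) + 301 = 199/799 × 672 + 301 ≈ 468.37 → 468.
O₃: 0.06382 lies in 0.04814–0.09550, so I_lo=51, I_hi=100, C_lo=0.04814, C_hi=0.09550.
(100−51)/(0.09550−0.04814) × (0.06382−0.04814) + 51 = 49/0.04736 × 0.01568 + 51 ≈ 67.22 → 67.
PM2.5: 159.044 lies in 147.304–203.592, so I_lo=101, I_hi=150, C_lo=147.304, C_hi=203.592.
(150−101)/(203.592−147.304) × (159.044−147.304) + 101 = 49/56.288 × 11.740 + 101 ≈ 111.22 → 111.
Sub-indices: CO→98, SO₂→162, NO₂→468, O₃→67, PM2.5→111. Ranked high→low: 468, 162, 111, 98, 67. Second-highest sub-index = 162.

162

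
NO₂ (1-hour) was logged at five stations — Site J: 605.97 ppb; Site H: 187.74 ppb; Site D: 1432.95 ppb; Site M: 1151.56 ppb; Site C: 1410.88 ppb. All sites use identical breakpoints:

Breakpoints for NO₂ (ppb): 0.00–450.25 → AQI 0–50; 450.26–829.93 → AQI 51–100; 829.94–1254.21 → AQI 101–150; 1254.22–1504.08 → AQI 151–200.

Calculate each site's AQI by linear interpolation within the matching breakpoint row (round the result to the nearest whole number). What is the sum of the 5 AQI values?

Site J 605.97: bracket 450.26–829.93 → index 51–100; slope 49/379.67, offset 155.71.
AQI = 51 + 49/379.67·155.71 ≈ 71.10 ⇒ 71.
Site H: 187.74 ∈ [0.00, 450.25] ↔ index [0, 50].
0 + (187.74−0.00)·(50−0)/(450.25−0.00) = 0 + 187.74·50/450.25 ≈ 20.85, so AQI = 21.
Site D: 1432.95 ∈ [1254.22, 1504.08] ↔ index [151, 200].
151 + (1432.95−1254.22)·(200−151)/(1504.08−1254.22) = 151 + 178.73·49/249.86 ≈ 186.05, so AQI = 186.
Site M: 1151.56 ∈ [829.94, 1254.21] ↔ index [101, 150].
101 + (1151.56−829.94)·(150−101)/(1254.21−829.94) = 101 + 321.62·49/424.27 ≈ 138.14, so AQI = 138.
Site C: 1410.88 lies in 1254.22–1504.08, so I_lo=151, I_hi=200, C_lo=1254.22, C_hi=1504.08.
(200−151)/(1504.08−1254.22) × (1410.88−1254.22) + 151 = 49/249.86 × 156.66 + 151 ≈ 181.72 → 182.
AQIs: Site J=71, Site H=21, Site D=186, Site M=138, Site C=182. Sum = 71 + 21 + 186 + 138 + 182 = 598.

598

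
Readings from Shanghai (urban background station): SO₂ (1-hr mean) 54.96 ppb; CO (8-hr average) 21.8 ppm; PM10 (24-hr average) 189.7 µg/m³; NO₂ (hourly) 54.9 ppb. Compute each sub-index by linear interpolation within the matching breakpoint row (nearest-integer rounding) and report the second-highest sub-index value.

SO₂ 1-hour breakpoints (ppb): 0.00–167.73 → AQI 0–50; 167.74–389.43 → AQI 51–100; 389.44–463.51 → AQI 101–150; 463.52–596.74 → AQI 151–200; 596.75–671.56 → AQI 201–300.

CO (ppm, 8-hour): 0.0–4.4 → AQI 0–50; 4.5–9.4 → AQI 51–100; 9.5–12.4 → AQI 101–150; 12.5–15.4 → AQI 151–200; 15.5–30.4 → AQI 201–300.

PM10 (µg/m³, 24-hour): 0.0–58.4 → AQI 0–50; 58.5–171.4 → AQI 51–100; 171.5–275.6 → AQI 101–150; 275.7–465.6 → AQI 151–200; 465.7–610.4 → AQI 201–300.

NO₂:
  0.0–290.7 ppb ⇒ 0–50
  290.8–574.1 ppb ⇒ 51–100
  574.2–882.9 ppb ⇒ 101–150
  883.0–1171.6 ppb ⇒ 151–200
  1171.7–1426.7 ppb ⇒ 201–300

SO₂: row 0.00–167.73 (AQI 0–50). (50−0)·(54.96−0.00)/(167.73−0.00) + 0 = 50·54.96/167.73 + 0 ≈ 16.38 → 16.
CO: 21.8 ∈ [15.5, 30.4] ↔ index [201, 300].
201 + (21.8−15.5)·(300−201)/(30.4−15.5) = 201 + 6.3·99/14.9 ≈ 242.86, so AQI = 243.
PM10: 189.7 ∈ [171.5, 275.6] ↔ index [101, 150].
101 + (189.7−171.5)·(150−101)/(275.6−171.5) = 101 + 18.2·49/104.1 ≈ 109.57, so AQI = 110.
NO₂: row 0.0–290.7 (AQI 0–50). (50−0)·(54.9−0.0)/(290.7−0.0) + 0 = 50·54.9/290.7 + 0 ≈ 9.44 → 9.
Sub-indices: SO₂→16, CO→243, PM10→110, NO₂→9. Ranked high→low: 243, 110, 16, 9. Second-highest sub-index = 110.

110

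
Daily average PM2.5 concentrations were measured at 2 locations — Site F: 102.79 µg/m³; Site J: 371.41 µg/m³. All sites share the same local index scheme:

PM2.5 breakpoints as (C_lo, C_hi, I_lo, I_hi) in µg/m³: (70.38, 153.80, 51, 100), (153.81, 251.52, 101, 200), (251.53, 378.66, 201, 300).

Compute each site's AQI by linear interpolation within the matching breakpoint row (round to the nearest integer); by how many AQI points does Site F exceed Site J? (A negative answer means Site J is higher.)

Site F: 102.79 lies in 70.38–153.80, so I_lo=51, I_hi=100, C_lo=70.38, C_hi=153.80.
(100−51)/(153.80−70.38) × (102.79−70.38) + 51 = 49/83.42 × 32.41 + 51 ≈ 70.04 → 70.
Site J 371.41: bracket 251.53–378.66 → index 201–300; slope 99/127.13, offset 119.88.
AQI = 201 + 99/127.13·119.88 ≈ 294.35 ⇒ 294.
AQIs: Site F=70, Site J=294. Site F (70) − Site J (294) = -224.

-224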